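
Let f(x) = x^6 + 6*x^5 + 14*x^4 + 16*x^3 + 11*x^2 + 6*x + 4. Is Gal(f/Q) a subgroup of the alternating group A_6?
No

The polynomial is irreducible of degree 6 over Q. Its discriminant is -5120000, which is not a perfect square. A Galois group lies in the alternating group exactly when the discriminant is a square in Q, so the Galois group (S_4) is not contained in A_6.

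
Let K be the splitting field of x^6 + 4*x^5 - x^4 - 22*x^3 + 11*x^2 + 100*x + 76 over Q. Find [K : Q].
The degree of the splitting field over Q equals the order of the Galois group, so first determine the group. The polynomial f is an irreducible sextic over Q, so G = Gal(f/Q) is one of the 16 transitive subgroups 6T1, ..., 6T16 of S_6. The discriminant of f is 90962560000 = 301600^2, a perfect square, so G is contained in A_6. The transitive groups of degree 6 contained in A_6 are: A_4 (6T4, order 12), S_4 (6T7, order 24), (C_3 x C_3) : C_4 (6T10, order 36), PSL(2,5) (6T12, order 60), A_6 (6T15, order 360). By Dedekind's theorem, for a prime p not dividing disc(f) the degrees of the irreducible factors of f mod p form the cycle type of an element of G. Factoring f modulo the 19 such primes p <= 83 (skipping 2, 5, 13, 29, which divide the discriminant), each new pattern first appears at: mod 3: f = (x^2 + 1)(x^4 + x^3 + x^2 + x + 1), pattern 4+2; mod 11: f = (x^3 + 5x^2 + 10x + 5)(x^3 + 10x^2 + 5x + 2), pattern 3+3; mod 19: f = (x)(x + 16)(x^2 + 3x + 14)(x^2 + 4x + 13), pattern 2+2+1+1; mod 61: f = (x + 15)(x + 25)(x + 32)(x^3 + 54x^2 + 7x + 35), pattern 3+1+1+1. No other pattern occurs in this range, so the set of observed cycle types is {4+2, 3+3, 2+2+1+1, 3+1+1+1}. The candidates containing elements of all these cycle types are (C_3 x C_3) : C_4 (6T10) of order 36, A_6 (6T15) of order 360; the others are excluded. The observed types are precisely the cycle types that occur in (C_3 x C_3) : C_4 (6T10) (apart from the identity). Each of the other remaining candidates has further cycle types, and by the Chebotarev density theorem the matching factorization patterns would occur for a proportion of primes equal to their share of the group: A_6 (6T15) additionally contains elements of type 5+1 (144 of its 360 elements, about 40% of primes). None of the 19 primes tested shows any such pattern (for each of these groups the chance of that is below 10^-4), which rules them out. Hence G = (C_3 x C_3) : C_4 (6T10), of order 36. The Galois group (C_3 x C_3) : C_4 (6T10) has order 36, so the splitting field has degree 36 over Q.

36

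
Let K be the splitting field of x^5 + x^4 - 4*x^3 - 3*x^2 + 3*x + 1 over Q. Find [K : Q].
5

The degree of the splitting field over Q equals the order of the Galois group, so first determine the group. The polynomial f is an irreducible quintic over Q, so G = Gal(f/Q) is a transitive subgroup of S_5: one of C_5 (5T1, order 5), D_5 (5T2, order 10), F_20 (5T3, order 20), A_5 (5T4, order 60) or S_5 (5T5, order 120). The discriminant of f is 14641 = 121^2, a perfect square, so G is contained in A_5. The transitive groups of degree 5 contained in A_5 are: C_5 (5T1, order 5), D_5 (5T2, order 10), A_5 (5T4, order 60). By Dedekind's theorem, for a prime p not dividing disc(f) the degrees of the irreducible factors of f mod p form the cycle type of an element of G. Factoring f modulo the 14 such primes p <= 47 (skipping 11, which divides the discriminant), each new pattern first appears at: mod 2: f = (x^5 + x^4 + x^2 + x + 1), pattern 5; mod 23: f = (x + 9)(x + 12)(x + 13)(x + 17)(x + 19), pattern 1+1+1+1+1. No other pattern occurs in this range, so the set of observed cycle types is {5, 1+1+1+1+1}. The candidates containing elements of all these cycle types are C_5 (5T1) of order 5, D_5 (5T2) of order 10, A_5 (5T4) of order 60; the others are excluded. The observed types are precisely the cycle types that occur in C_5 (5T1). Each of the other remaining candidates has further cycle types, and by the Chebotarev density theorem the matching factorization patterns would occur for a proportion of primes equal to their share of the group: D_5 (5T2) additionally contains elements of type 2+2+1 (5 of its 10 elements, about 50% of primes); A_5 (5T4) additionally contains elements of type 3+1+1, 2+2+1 (35 of its 60 elements, about 58% of primes). None of the 14 primes tested shows any such pattern (for each of these groups the chance of that is below 10^-4), which rules them out. Hence G = C_5 (5T1), of order 5. The Galois group C_5 (5T1) has order 5, so the splitting field has degree 5 over Q.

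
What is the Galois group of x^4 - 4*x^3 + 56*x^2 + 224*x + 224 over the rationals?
The polynomial is an irreducible quartic over Q and its discriminant is 23750508544 = 154112^2, a perfect square, so the Galois group is contained in A_4. The resolvent cubic y^3 - 56*y^2 - 1792*y - 3584 is irreducible over Q. An irreducible resolvent with square discriminant gives A_4.

A_4, the alternating group on 4 letters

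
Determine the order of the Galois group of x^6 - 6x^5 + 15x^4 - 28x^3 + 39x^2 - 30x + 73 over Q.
6

The degree of the splitting field over Q equals the order of the Galois group, so first determine the group. The polynomial f is an irreducible sextic over Q, so G = Gal(f/Q) is one of the 16 transitive subgroups 6T1, ..., 6T16 of S_6. The discriminant of f is -21134460321792, which is not a perfect square, so G is not contained in A_6. The transitive groups of degree 6 not contained in A_6 are: C_6 (6T1, order 6), S_3 (6T2, order 6), D_6 (6T3, order 12), C_3 x S_3 (6T5, order 18), A_4 x C_2 (6T6, order 24), S_4 (6T8, order 24), S_3 x S_3 (6T9, order 36), S_4 x C_2 (6T11, order 48), (S_3 x S_3) : C_2 (6T13, order 72), PGL(2,5) (6T14, order 120), S_6 (6T16, order 720). By Dedekind's theorem, for a prime p not dividing disc(f) the degrees of the irreducible factors of f mod p form the cycle type of an element of G. Factoring f modulo the 37 such primes p <= 167 (skipping 2, 3, which divide the discriminant), each new pattern first appears at: mod 5: f = (x^6 + 4x^5 + 2x^3 + 4x^2 + 3), pattern 6; mod 7: f = (x^3 + 4x^2 + 3x + 1)(x^3 + 4x^2 + 3x + 3), pattern 3+3; mod 17: f = (x^2 + 7x + 13)(x^2 + 9x + 11)(x^2 + 12x + 8), pattern 2+2+2; mod 19: f = (x + 7)(x + 9)(x + 11)(x + 12)(x + 14)(x + 17), pattern 1+1+1+1+1+1. No other pattern occurs in this range, so the set of observed cycle types is {6, 3+3, 2+2+2, 1+1+1+1+1+1}. The candidates containing elements of all these cycle types are C_6 (6T1) of order 6, D_6 (6T3) of order 12, C_3 x S_3 (6T5) of order 18, A_4 x C_2 (6T6) of order 24, S_3 x S_3 (6T9) of order 36, S_4 x C_2 (6T11) of order 48, (S_3 x S_3) : C_2 (6T13) of order 72, PGL(2,5) (6T14) of order 120, S_6 (6T16) of order 720; the others are excluded. The observed types are precisely the cycle types that occur in C_6 (6T1). Each of the other remaining candidates has further cycle types, and by the Chebotarev density theorem the matching factorization patterns would occur for a proportion of primes equal to their share of the group: D_6 (6T3) additionally contains elements of type 2+2+1+1 (3 of its 12 elements, about 25% of primes); C_3 x S_3 (6T5) additionally contains elements of type 3+1+1+1 (4 of its 18 elements, about 22% of primes); A_4 x C_2 (6T6) additionally contains elements of type 2+2+1+1, 2+1+1+1+1 (6 of its 24 elements, about 25% of primes); S_3 x S_3 (6T9) additionally contains elements of type 3+1+1+1, 2+2+1+1 (13 of its 36 elements, about 36% of primes); S_4 x C_2 (6T11) additionally contains elements of type 4+2, 4+1+1, 2+2+1+1, 2+1+1+1+1 (24 of its 48 elements, about 50% of primes); (S_3 x S_3) : C_2 (6T13) additionally contains elements of type 4+2, 3+2+1, 3+1+1+1, 2+2+1+1, 2+1+1+1+1 (49 of its 72 elements, about 68% of primes); PGL(2,5) (6T14) additionally contains elements of type 5+1, 4+1+1, 2+2+1+1 (69 of its 120 elements, about 58% of primes); S_6 (6T16) additionally contains elements of type 5+1, 4+2, 4+1+1, 3+2+1, 3+1+1+1, 2+2+1+1, 2+1+1+1+1 (544 of its 720 elements, about 76% of primes). None of the 37 primes tested shows any such pattern (for each of these groups the chance of that is below 10^-4), which rules them out. Hence G = C_6 (6T1), of order 6. The Galois group C_6 (6T1) has order 6, so the splitting field has degree 6 over Q.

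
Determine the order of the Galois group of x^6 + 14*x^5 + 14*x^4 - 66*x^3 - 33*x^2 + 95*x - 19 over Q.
The degree of the splitting field over Q equals the order of the Galois group, so first determine the group. The polynomial f is an irreducible sextic over Q, so G = Gal(f/Q) is one of the 16 transitive subgroups 6T1, ..., 6T16 of S_6. The discriminant of f is 1770264843169 = 1330513^2, a perfect square, so G is contained in A_6. The transitive groups of degree 6 contained in A_6 are: A_4 (6T4, order 12), S_4 (6T7, order 24), (C_3 x C_3) : C_4 (6T10, order 36), PSL(2,5) (6T12, order 60), A_6 (6T15, order 360). By Dedekind's theorem, for a prime p not dividing disc(f) the degrees of the irreducible factors of f mod p form the cycle type of an element of G. Factoring f modulo the 21 such primes p <= 79 (skipping 19, which divides the discriminant), each new pattern first appears at: mod 2: f = (x + 1)(x^5 + x^4 + x^3 + x^2 + 1), pattern 5+1; mod 7: f = (x^3 + 2x^2 + 1)(x^3 + 5x^2 + 4x + 2), pattern 3+3; mod 61: f = (x + 5)(x + 50)(x^2 + 8x + 51)(x^2 + 12x + 42), pattern 2+2+1+1. No other pattern occurs in this range, so the set of observed cycle types is {5+1, 3+3, 2+2+1+1}. The candidates containing elements of all these cycle types are PSL(2,5) (6T12) of order 60, A_6 (6T15) of order 360; the others are excluded. The observed types are precisely the cycle types that occur in PSL(2,5) (6T12) (apart from the identity). Each of the other remaining candidates has further cycle types, and by the Chebotarev density theorem the matching factorization patterns would occur for a proportion of primes equal to their share of the group: A_6 (6T15) additionally contains elements of type 4+2, 3+1+1+1 (130 of its 360 elements, about 36% of primes). None of the 21 primes tested shows any such pattern (for each of these groups the chance of that is below 10^-4), which rules them out. Hence G = PSL(2,5) (6T12), of order 60. The Galois group PSL(2,5) (6T12) has order 60, so the splitting field has degree 60 over Q.

60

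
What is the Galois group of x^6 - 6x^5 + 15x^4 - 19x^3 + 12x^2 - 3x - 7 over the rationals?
The polynomial f is an irreducible sextic over Q, so G = Gal(f/Q) is one of the 16 transitive subgroups 6T1, ..., 6T16 of S_6. The discriminant of f is 871199469, which is not a perfect square, so G is not contained in A_6. The transitive groups of degree 6 not contained in A_6 are: C_6 (6T1, order 6), S_3 (6T2, order 6), D_6 (6T3, order 12), C_3 x S_3 (6T5, order 18), A_4 x C_2 (6T6, order 24), S_4 (6T8, order 24), S_3 x S_3 (6T9, order 36), S_4 x C_2 (6T11, order 48), (S_3 x S_3) : C_2 (6T13, order 72), PGL(2,5) (6T14, order 120), S_6 (6T16, order 720). By Dedekind's theorem, for a prime p not dividing disc(f) the degrees of the irreducible factors of f mod p form the cycle type of an element of G. Factoring f modulo the 16 such primes p <= 67 (skipping 3, 7, 29, which divide the discriminant), each new pattern first appears at: mod 2: f = (x^6 + x^4 + x^3 + x + 1), pattern 6; mod 5: f = (x + 2)(x + 3)(x^2 + 3)(x^2 + 4x + 1), pattern 2+2+1+1; mod 13: f = (x + 6)(x + 7)(x + 10)(x^3 + 10x^2 + 3x + 8), pattern 3+1+1+1; mod 19: f = (x^2 + 2x + 7)(x^2 + 4x + 8)(x^2 + 7x + 7), pattern 2+2+2; mod 67: f = (x^3 + 64x^2 + 3x + 18)(x^3 + 64x^2 + 3x + 48), pattern 3+3. No other pattern occurs in this range, so the set of observed cycle types is {6, 2+2+1+1, 3+1+1+1, 2+2+2, 3+3}. The candidates containing elements of all these cycle types are S_3 x S_3 (6T9) of order 36, (S_3 x S_3) : C_2 (6T13) of order 72, S_6 (6T16) of order 720; the others are excluded. The observed types are precisely the cycle types that occur in S_3 x S_3 (6T9) (apart from the identity). Each of the other remaining candidates has further cycle types, and by the Chebotarev density theorem the matching factorization patterns would occur for a proportion of primes equal to their share of the group: (S_3 x S_3) : C_2 (6T13) additionally contains elements of type 4+2, 3+2+1, 2+1+1+1+1 (36 of its 72 elements, about 50% of primes); S_6 (6T16) additionally contains elements of type 5+1, 4+2, 4+1+1, 3+2+1, 2+1+1+1+1 (459 of its 720 elements, about 64% of primes). None of the 16 primes tested shows any such pattern (for each of these groups the chance of that is below 10^-4), which rules them out. Hence G = S_3 x S_3 (6T9), of order 36.

S_3 x S_3 (order 36)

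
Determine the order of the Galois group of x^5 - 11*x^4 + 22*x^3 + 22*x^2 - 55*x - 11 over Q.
5

The degree of the splitting field over Q equals the order of the Galois group, so first determine the group. The polynomial f is an irreducible quintic over Q, so G = Gal(f/Q) is a transitive subgroup of S_5: one of C_5 (5T1, order 5), D_5 (5T2, order 10), F_20 (5T3, order 20), A_5 (5T4, order 60) or S_5 (5T5, order 120). The discriminant of f is 15352201216 = 123904^2, a perfect square, so G is contained in A_5. The transitive groups of degree 5 contained in A_5 are: C_5 (5T1, order 5), D_5 (5T2, order 10), A_5 (5T4, order 60). By Dedekind's theorem, for a prime p not dividing disc(f) the degrees of the irreducible factors of f mod p form the cycle type of an element of G. Factoring f modulo the 14 such primes p <= 53 (skipping 2, 11, which divide the discriminant), each new pattern first appears at: mod 3: f = (x^5 + x^4 + x^3 + x^2 + 2x + 1), pattern 5; mod 23: f = (x + 7)(x + 9)(x + 11)(x + 13)(x + 18), pattern 1+1+1+1+1. No other pattern occurs in this range, so the set of observed cycle types is {5, 1+1+1+1+1}. The candidates containing elements of all these cycle types are C_5 (5T1) of order 5, D_5 (5T2) of order 10, A_5 (5T4) of order 60; the others are excluded. The observed types are precisely the cycle types that occur in C_5 (5T1). Each of the other remaining candidates has further cycle types, and by the Chebotarev density theorem the matching factorization patterns would occur for a proportion of primes equal to their share of the group: D_5 (5T2) additionally contains elements of type 2+2+1 (5 of its 10 elements, about 50% of primes); A_5 (5T4) additionally contains elements of type 3+1+1, 2+2+1 (35 of its 60 elements, about 58% of primes). None of the 14 primes tested shows any such pattern (for each of these groups the chance of that is below 10^-4), which rules them out. Hence G = C_5 (5T1), of order 5. The Galois group C_5 (5T1) has order 5, so the splitting field has degree 5 over Q.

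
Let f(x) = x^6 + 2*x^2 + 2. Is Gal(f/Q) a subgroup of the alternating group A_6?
The polynomial is irreducible of degree 6 over Q. Its discriminant is -2508800, which is not a perfect square. A Galois group lies in the alternating group exactly when the discriminant is a square in Q, so the Galois group (S_4 x C_2) is not contained in A_6.

No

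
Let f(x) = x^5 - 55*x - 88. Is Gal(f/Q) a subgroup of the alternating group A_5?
Yes

The polynomial is irreducible of degree 5 over Q. Its discriminant is 58564000000 = 242000^2, a perfect square. A Galois group lies in the alternating group exactly when the discriminant is a square in Q, so the Galois group (A_5) is contained in A_5.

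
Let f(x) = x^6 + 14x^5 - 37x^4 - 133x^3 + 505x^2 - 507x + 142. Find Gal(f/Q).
The polynomial f is an irreducible sextic over Q, so G = Gal(f/Q) is one of the 16 transitive subgroups 6T1, ..., 6T16 of S_6. The discriminant of f is 30991489 = 5567^2, a perfect square, so G is contained in A_6. The transitive groups of degree 6 contained in A_6 are: A_4 (6T4, order 12), S_4 (6T7, order 24), (C_3 x C_3) : C_4 (6T10, order 36), PSL(2,5) (6T12, order 60), A_6 (6T15, order 360). By Dedekind's theorem, for a prime p not dividing disc(f) the degrees of the irreducible factors of f mod p form the cycle type of an element of G. Factoring f modulo the 21 such primes p <= 79 (skipping 19, which divides the discriminant), each new pattern first appears at: mod 2: f = (x)(x^5 + x^3 + x^2 + x + 1), pattern 5+1; mod 7: f = (x^3 + 3x^2 + 4x + 1)(x^3 + 4x^2 + 3x + 2), pattern 3+3; mod 61: f = (x + 7)(x + 13)(x^2 + x + 35)(x^2 + 54x + 25), pattern 2+2+1+1. No other pattern occurs in this range, so the set of observed cycle types is {5+1, 3+3, 2+2+1+1}. The candidates containing elements of all these cycle types are PSL(2,5) (6T12) of order 60, A_6 (6T15) of order 360; the others are excluded. The observed types are precisely the cycle types that occur in PSL(2,5) (6T12) (apart from the identity). Each of the other remaining candidates has further cycle types, and by the Chebotarev density theorem the matching factorization patterns would occur for a proportion of primes equal to their share of the group: A_6 (6T15) additionally contains elements of type 4+2, 3+1+1+1 (130 of its 360 elements, about 36% of primes). None of the 21 primes tested shows any such pattern (for each of these groups the chance of that is below 10^-4), which rules them out. Hence G = PSL(2,5) (6T12), of order 60.

PSL(2,5) (also written A5(6))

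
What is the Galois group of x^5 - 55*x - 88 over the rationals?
A_5

The polynomial f is an irreducible quintic over Q, so G = Gal(f/Q) is a transitive subgroup of S_5: one of C_5 (5T1, order 5), D_5 (5T2, order 10), F_20 (5T3, order 20), A_5 (5T4, order 60) or S_5 (5T5, order 120). The discriminant of f is 58564000000 = 242000^2, a perfect square, so G is contained in A_5. The transitive groups of degree 5 contained in A_5 are: C_5 (5T1, order 5), D_5 (5T2, order 10), A_5 (5T4, order 60). By Dedekind's theorem, for a prime p not dividing disc(f) the degrees of the irreducible factors of f mod p form the cycle type of an element of G. Factoring f modulo the 3 such primes p <= 13 (skipping 2, 5, 11, which divide the discriminant), each new pattern first appears at: mod 3: f = (x^5 + 2x + 2), pattern 5; mod 13: f = (x + 5)(x + 7)(x^3 + x^2 + 5x + 9), pattern 3+1+1. No other pattern occurs in this range, so the set of observed cycle types is {5, 3+1+1}. Among the candidates above, the only group containing elements of all these cycle types is A_5 (5T4) — each of C_5 (5T1), D_5 (5T2) lacks at least one of them. Hence G = A_5 (5T4), of order 60.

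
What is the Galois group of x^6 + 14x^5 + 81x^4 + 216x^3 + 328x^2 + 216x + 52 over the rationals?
6T8: S_4

The polynomial f is an irreducible sextic over Q, so G = Gal(f/Q) is one of the 16 transitive subgroups 6T1, ..., 6T16 of S_6. The discriminant of f is -1080641454080000, which is not a perfect square, so G is not contained in A_6. The transitive groups of degree 6 not contained in A_6 are: C_6 (6T1, order 6), S_3 (6T2, order 6), D_6 (6T3, order 12), C_3 x S_3 (6T5, order 18), A_4 x C_2 (6T6, order 24), S_4 (6T8, order 24), S_3 x S_3 (6T9, order 36), S_4 x C_2 (6T11, order 48), (S_3 x S_3) : C_2 (6T13, order 72), PGL(2,5) (6T14, order 120), S_6 (6T16, order 720). By Dedekind's theorem, for a prime p not dividing disc(f) the degrees of the irreducible factors of f mod p form the cycle type of an element of G. Factoring f modulo the 22 such primes p <= 89 (skipping 2, 5, which divide the discriminant), each new pattern first appears at: mod 3: f = (x^3 + 2x + 1)(x^3 + 2x^2 + x + 1), pattern 3+3; mod 7: f = (x^2 + 1)(x^2 + 2x + 2)(x^2 + 5x + 5), pattern 2+2+2; mod 13: f = (x)(x + 10)(x^4 + 4x^3 + 2x^2 + x + 6), pattern 4+1+1; mod 43: f = (x + 36)(x + 41)(x^2 + 27x + 18)(x^2 + 39x + 20), pattern 2+2+1+1. No other pattern occurs in this range, so the set of observed cycle types is {3+3, 2+2+2, 4+1+1, 2+2+1+1}. The candidates containing elements of all these cycle types are S_4 (6T8) of order 24, S_4 x C_2 (6T11) of order 48, PGL(2,5) (6T14) of order 120, S_6 (6T16) of order 720; the others are excluded. The observed types are precisely the cycle types that occur in S_4 (6T8) (apart from the identity). Each of the other remaining candidates has further cycle types, and by the Chebotarev density theorem the matching factorization patterns would occur for a proportion of primes equal to their share of the group: S_4 x C_2 (6T11) additionally contains elements of type 6, 4+2, 2+1+1+1+1 (17 of its 48 elements, about 35% of primes); PGL(2,5) (6T14) additionally contains elements of type 6, 5+1 (44 of its 120 elements, about 37% of primes); S_6 (6T16) additionally contains elements of type 6, 5+1, 4+2, 3+2+1, 3+1+1+1, 2+1+1+1+1 (529 of its 720 elements, about 73% of primes). None of the 22 primes tested shows any such pattern (for each of these groups the chance of that is below 10^-4), which rules them out. Hence G = S_4 (6T8), of order 24.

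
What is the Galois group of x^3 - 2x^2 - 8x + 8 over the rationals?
The polynomial is an irreducible cubic over Q and its discriminant is 3136 = 56^2, a perfect square. For an irreducible cubic, a square discriminant forces the Galois group to be A_3, the cyclic group of order 3.

C_3, A_3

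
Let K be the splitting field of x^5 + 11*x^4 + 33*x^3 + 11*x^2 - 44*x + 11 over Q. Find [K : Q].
The degree of the splitting field over Q equals the order of the Galois group, so first determine the group. The polynomial f is an irreducible quintic over Q, so G = Gal(f/Q) is a transitive subgroup of S_5: one of C_5 (5T1, order 5), D_5 (5T2, order 10), F_20 (5T3, order 20), A_5 (5T4, order 60) or S_5 (5T5, order 120). The discriminant of f is 65723449 = 8107^2, a perfect square, so G is contained in A_5. The transitive groups of degree 5 contained in A_5 are: C_5 (5T1, order 5), D_5 (5T2, order 10), A_5 (5T4, order 60). By Dedekind's theorem, for a prime p not dividing disc(f) the degrees of the irreducible factors of f mod p form the cycle type of an element of G. Factoring f modulo the 14 such primes p <= 47 (skipping 11, which divides the discriminant), each new pattern first appears at: mod 2: f = (x^5 + x^4 + x^3 + x^2 + 1), pattern 5; mod 23: f = (x + 2)(x + 6)(x + 9)(x + 18)(x + 22), pattern 1+1+1+1+1. No other pattern occurs in this range, so the set of observed cycle types is {5, 1+1+1+1+1}. The candidates containing elements of all these cycle types are C_5 (5T1) of order 5, D_5 (5T2) of order 10, A_5 (5T4) of order 60; the others are excluded. The observed types are precisely the cycle types that occur in C_5 (5T1). Each of the other remaining candidates has further cycle types, and by the Chebotarev density theorem the matching factorization patterns would occur for a proportion of primes equal to their share of the group: D_5 (5T2) additionally contains elements of type 2+2+1 (5 of its 10 elements, about 50% of primes); A_5 (5T4) additionally contains elements of type 3+1+1, 2+2+1 (35 of its 60 elements, about 58% of primes). None of the 14 primes tested shows any such pattern (for each of these groups the chance of that is below 10^-4), which rules them out. Hence G = C_5 (5T1), of order 5. The Galois group C_5 (5T1) has order 5, so the splitting field has degree 5 over Q.

5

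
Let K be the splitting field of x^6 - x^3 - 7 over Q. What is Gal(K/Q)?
S_3 x S_3 (order 36)

The polynomial f is an irreducible sextic over Q, so G = Gal(f/Q) is one of the 16 transitive subgroups 6T1, ..., 6T16 of S_6. The discriminant of f is 871199469, which is not a perfect square, so G is not contained in A_6. The transitive groups of degree 6 not contained in A_6 are: C_6 (6T1, order 6), S_3 (6T2, order 6), D_6 (6T3, order 12), C_3 x S_3 (6T5, order 18), A_4 x C_2 (6T6, order 24), S_4 (6T8, order 24), S_3 x S_3 (6T9, order 36), S_4 x C_2 (6T11, order 48), (S_3 x S_3) : C_2 (6T13, order 72), PGL(2,5) (6T14, order 120), S_6 (6T16, order 720). By Dedekind's theorem, for a prime p not dividing disc(f) the degrees of the irreducible factors of f mod p form the cycle type of an element of G. Factoring f modulo the 16 such primes p <= 67 (skipping 3, 7, 29, which divide the discriminant), each new pattern first appears at: mod 2: f = (x^6 + x^3 + 1), pattern 6; mod 5: f = (x + 1)(x + 2)(x^2 + 3x + 4)(x^2 + 4x + 1), pattern 2+2+1+1; mod 13: f = (x + 2)(x + 5)(x + 6)(x^3 + 4), pattern 3+1+1+1; mod 19: f = (x^2 + 10x + 15)(x^2 + 13x + 13)(x^2 + 15x + 10), pattern 2+2+2; mod 67: f = (x^3 + 18)(x^3 + 48), pattern 3+3. No other pattern occurs in this range, so the set of observed cycle types is {6, 2+2+1+1, 3+1+1+1, 2+2+2, 3+3}. The candidates containing elements of all these cycle types are S_3 x S_3 (6T9) of order 36, (S_3 x S_3) : C_2 (6T13) of order 72, S_6 (6T16) of order 720; the others are excluded. The observed types are precisely the cycle types that occur in S_3 x S_3 (6T9) (apart from the identity). Each of the other remaining candidates has further cycle types, and by the Chebotarev density theorem the matching factorization patterns would occur for a proportion of primes equal to their share of the group: (S_3 x S_3) : C_2 (6T13) additionally contains elements of type 4+2, 3+2+1, 2+1+1+1+1 (36 of its 72 elements, about 50% of primes); S_6 (6T16) additionally contains elements of type 5+1, 4+2, 4+1+1, 3+2+1, 2+1+1+1+1 (459 of its 720 elements, about 64% of primes). None of the 16 primes tested shows any such pattern (for each of these groups the chance of that is below 10^-4), which rules them out. Hence G = S_3 x S_3 (6T9), of order 36.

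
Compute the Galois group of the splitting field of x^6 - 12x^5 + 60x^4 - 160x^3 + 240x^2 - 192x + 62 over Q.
The polynomial f is an irreducible sextic over Q, so G = Gal(f/Q) is one of the 16 transitive subgroups 6T1, ..., 6T16 of S_6. The discriminant of f is 1492992, which is not a perfect square, so G is not contained in A_6. The transitive groups of degree 6 not contained in A_6 are: C_6 (6T1, order 6), S_3 (6T2, order 6), D_6 (6T3, order 12), C_3 x S_3 (6T5, order 18), A_4 x C_2 (6T6, order 24), S_4 (6T8, order 24), S_3 x S_3 (6T9, order 36), S_4 x C_2 (6T11, order 48), (S_3 x S_3) : C_2 (6T13, order 72), PGL(2,5) (6T14, order 120), S_6 (6T16, order 720). By Dedekind's theorem, for a prime p not dividing disc(f) the degrees of the irreducible factors of f mod p form the cycle type of an element of G. Factoring f modulo the 79 such primes p <= 419 (skipping 2, 3, which divide the discriminant), each new pattern first appears at: mod 5: f = (x^2 + 3)(x^2 + x + 1)(x^2 + 2x + 4), pattern 2+2+2; mod 7: f = (x^3 + x^2 + 5x + 2)(x^3 + x^2 + 5x + 3), pattern 3+3; mod 13: f = (x^6 + x^5 + 8x^4 + 9x^3 + 6x^2 + 3x + 10), pattern 6; mod 17: f = (x + 3)(x + 10)(x^2 + x + 2)(x^2 + 8x + 5), pattern 2+2+1+1; mod 31: f = (x)(x + 8)(x + 10)(x + 17)(x + 19)(x + 27), pattern 1+1+1+1+1+1. No other pattern occurs in this range, so the set of observed cycle types is {2+2+2, 3+3, 6, 2+2+1+1, 1+1+1+1+1+1}. The candidates containing elements of all these cycle types are D_6 (6T3) of order 12, A_4 x C_2 (6T6) of order 24, S_3 x S_3 (6T9) of order 36, S_4 x C_2 (6T11) of order 48, (S_3 x S_3) : C_2 (6T13) of order 72, PGL(2,5) (6T14) of order 120, S_6 (6T16) of order 720; the others are excluded. The observed types are precisely the cycle types that occur in D_6 (6T3). Each of the other remaining candidates has further cycle types, and by the Chebotarev density theorem the matching factorization patterns would occur for a proportion of primes equal to their share of the group: A_4 x C_2 (6T6) additionally contains elements of type 2+1+1+1+1 (3 of its 24 elements, about 12% of primes); S_3 x S_3 (6T9) additionally contains elements of type 3+1+1+1 (4 of its 36 elements, about 11% of primes); S_4 x C_2 (6T11) additionally contains elements of type 4+2, 4+1+1, 2+1+1+1+1 (15 of its 48 elements, about 31% of primes); (S_3 x S_3) : C_2 (6T13) additionally contains elements of type 4+2, 3+2+1, 3+1+1+1, 2+1+1+1+1 (40 of its 72 elements, about 56% of primes); PGL(2,5) (6T14) additionally contains elements of type 5+1, 4+1+1 (54 of its 120 elements, about 45% of primes); S_6 (6T16) additionally contains elements of type 5+1, 4+2, 4+1+1, 3+2+1, 3+1+1+1, 2+1+1+1+1 (499 of its 720 elements, about 69% of primes). None of the 79 primes tested shows any such pattern (for each of these groups the chance of that is below 10^-4), which rules them out. Hence G = D_6 (6T3), of order 12.

D_6 (also written D6)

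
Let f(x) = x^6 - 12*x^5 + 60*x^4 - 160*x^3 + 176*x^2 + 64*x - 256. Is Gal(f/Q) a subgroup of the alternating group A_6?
The polynomial is irreducible of degree 6 over Q. Its discriminant is 3603718079512576 = 60030976^2, a perfect square. A Galois group lies in the alternating group exactly when the discriminant is a square in Q, so the Galois group (S_4) is contained in A_6.

Yes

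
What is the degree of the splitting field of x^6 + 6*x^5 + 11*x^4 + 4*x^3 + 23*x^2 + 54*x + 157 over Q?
The degree of the splitting field over Q equals the order of the Galois group, so first determine the group. The polynomial f is an irreducible sextic over Q, so G = Gal(f/Q) is one of the 16 transitive subgroups 6T1, ..., 6T16 of S_6. The discriminant of f is -5497558138880000, which is not a perfect square, so G is not contained in A_6. The transitive groups of degree 6 not contained in A_6 are: C_6 (6T1, order 6), S_3 (6T2, order 6), D_6 (6T3, order 12), C_3 x S_3 (6T5, order 18), A_4 x C_2 (6T6, order 24), S_4 (6T8, order 24), S_3 x S_3 (6T9, order 36), S_4 x C_2 (6T11, order 48), (S_3 x S_3) : C_2 (6T13, order 72), PGL(2,5) (6T14, order 120), S_6 (6T16, order 720). By Dedekind's theorem, for a prime p not dividing disc(f) the degrees of the irreducible factors of f mod p form the cycle type of an element of G. Factoring f modulo the 22 such primes p <= 89 (skipping 2, 5, which divide the discriminant), each new pattern first appears at: mod 3: f = (x^3 + x^2 + 2x + 1)(x^3 + 2x^2 + x + 1), pattern 3+3; mod 7: f = (x^2 + 2)(x^2 + 2x + 2)(x^2 + 4x + 6), pattern 2+2+2; mod 13: f = (x + 6)(x + 9)(x^4 + 4x^3 + x^2 + 7x + 7), pattern 4+1+1; mod 43: f = (x + 20)(x + 25)(x^2 + 2x + 17)(x^2 + 2x + 41), pattern 2+2+1+1. No other pattern occurs in this range, so the set of observed cycle types is {3+3, 2+2+2, 4+1+1, 2+2+1+1}. The candidates containing elements of all these cycle types are S_4 (6T8) of order 24, S_4 x C_2 (6T11) of order 48, PGL(2,5) (6T14) of order 120, S_6 (6T16) of order 720; the others are excluded. The observed types are precisely the cycle types that occur in S_4 (6T8) (apart from the identity). Each of the other remaining candidates has further cycle types, and by the Chebotarev density theorem the matching factorization patterns would occur for a proportion of primes equal to their share of the group: S_4 x C_2 (6T11) additionally contains elements of type 6, 4+2, 2+1+1+1+1 (17 of its 48 elements, about 35% of primes); PGL(2,5) (6T14) additionally contains elements of type 6, 5+1 (44 of its 120 elements, about 37% of primes); S_6 (6T16) additionally contains elements of type 6, 5+1, 4+2, 3+2+1, 3+1+1+1, 2+1+1+1+1 (529 of its 720 elements, about 73% of primes). None of the 22 primes tested shows any such pattern (for each of these groups the chance of that is below 10^-4), which rules them out. Hence G = S_4 (6T8), of order 24. The Galois group S_4 (6T8) has order 24, so the splitting field has degree 24 over Q.

24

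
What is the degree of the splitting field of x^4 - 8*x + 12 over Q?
12

The degree of the splitting field over Q equals the order of the Galois group, so first determine the group. The polynomial is an irreducible quartic over Q and its discriminant is 331776 = 576^2, a perfect square, so the Galois group is contained in A_4. The resolvent cubic y^3 - 48*y - 64 is irreducible over Q. An irreducible resolvent with square discriminant gives A_4. The Galois group A_4 (4T4) has order 12, so the splitting field has degree 12 over Q.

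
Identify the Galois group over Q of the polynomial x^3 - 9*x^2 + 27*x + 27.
The polynomial is an irreducible cubic over Q and its discriminant is -78732, which is not a perfect square. For an irreducible cubic, a non-square discriminant gives Galois group S_3.

S_3 (order 6)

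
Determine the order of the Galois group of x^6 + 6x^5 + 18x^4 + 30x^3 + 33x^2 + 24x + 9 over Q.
120

The degree of the splitting field over Q equals the order of the Galois group, so first determine the group. The polynomial f is an irreducible sextic over Q, so G = Gal(f/Q) is one of the 16 transitive subgroups 6T1, ..., 6T16 of S_6. The discriminant of f is -16003008, which is not a perfect square, so G is not contained in A_6. The transitive groups of degree 6 not contained in A_6 are: C_6 (6T1, order 6), S_3 (6T2, order 6), D_6 (6T3, order 12), C_3 x S_3 (6T5, order 18), A_4 x C_2 (6T6, order 24), S_4 (6T8, order 24), S_3 x S_3 (6T9, order 36), S_4 x C_2 (6T11, order 48), (S_3 x S_3) : C_2 (6T13, order 72), PGL(2,5) (6T14, order 120), S_6 (6T16, order 720). By Dedekind's theorem, for a prime p not dividing disc(f) the degrees of the irreducible factors of f mod p form the cycle type of an element of G. Factoring f modulo the 21 such primes p <= 89 (skipping 2, 3, 7, which divide the discriminant), each new pattern first appears at: mod 5: f = (x^6 + x^5 + 3x^4 + 3x^2 + 4x + 4), pattern 6; mod 11: f = (x + 10)(x^5 + 7x^4 + 3x^3 + 2), pattern 5+1; mod 13: f = (x + 2)(x + 6)(x^4 + 11x^3 + 9x^2 + 8x + 4), pattern 4+1+1; mod 23: f = (x + 4)(x + 8)(x^2 + 7x + 8)(x^2 + 10x + 3), pattern 2+2+1+1; mod 43: f = (x^3 + 22x^2 + 20x + 21)(x^3 + 27x^2 + 6x + 25), pattern 3+3; mod 61: f = (x^2 + 34x + 5)(x^2 + 45x + 56)(x^2 + 49x + 46), pattern 2+2+2. No other pattern occurs in this range, so the set of observed cycle types is {6, 5+1, 4+1+1, 2+2+1+1, 3+3, 2+2+2}. The candidates containing elements of all these cycle types are PGL(2,5) (6T14) of order 120, S_6 (6T16) of order 720; the others are excluded. The observed types are precisely the cycle types that occur in PGL(2,5) (6T14) (apart from the identity). Each of the other remaining candidates has further cycle types, and by the Chebotarev density theorem the matching factorization patterns would occur for a proportion of primes equal to their share of the group: S_6 (6T16) additionally contains elements of type 4+2, 3+2+1, 3+1+1+1, 2+1+1+1+1 (265 of its 720 elements, about 37% of primes). None of the 21 primes tested shows any such pattern (for each of these groups the chance of that is below 10^-4), which rules them out. Hence G = PGL(2,5) (6T14), of order 120. The Galois group PGL(2,5) (6T14) has order 120, so the splitting field has degree 120 over Q.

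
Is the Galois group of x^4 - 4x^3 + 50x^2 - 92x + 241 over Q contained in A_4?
The polynomial is irreducible of degree 4 over Q. Its discriminant is 4161798144 = 64512^2, a perfect square. A Galois group lies in the alternating group exactly when the discriminant is a square in Q, so the Galois group (V_4) is contained in A_4.

Yes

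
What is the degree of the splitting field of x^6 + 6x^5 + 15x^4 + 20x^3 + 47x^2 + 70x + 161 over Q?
The degree of the splitting field over Q equals the order of the Galois group, so first determine the group. The polynomial f is an irreducible sextic over Q, so G = Gal(f/Q) is one of the 16 transitive subgroups 6T1, ..., 6T16 of S_6. The discriminant of f is -2693803488051200, which is not a perfect square, so G is not contained in A_6. The transitive groups of degree 6 not contained in A_6 are: C_6 (6T1, order 6), S_3 (6T2, order 6), D_6 (6T3, order 12), C_3 x S_3 (6T5, order 18), A_4 x C_2 (6T6, order 24), S_4 (6T8, order 24), S_3 x S_3 (6T9, order 36), S_4 x C_2 (6T11, order 48), (S_3 x S_3) : C_2 (6T13, order 72), PGL(2,5) (6T14, order 120), S_6 (6T16, order 720). By Dedekind's theorem, for a prime p not dividing disc(f) the degrees of the irreducible factors of f mod p form the cycle type of an element of G. Factoring f modulo the 17 such primes p <= 71 (skipping 2, 5, 7, which divide the discriminant), each new pattern first appears at: mod 3: f = (x^3 + x^2 + x + 2)(x^3 + 2x^2 + 1), pattern 3+3; mod 13: f = (x^6 + 6x^5 + 2x^4 + 7x^3 + 8x^2 + 5x + 5), pattern 6; mod 19: f = (x^2 + 2x + 2)(x^4 + 4x^3 + 5x^2 + 2x + 14), pattern 4+2; mod 23: f = (x)(x + 2)(x^4 + 4x^3 + 7x^2 + 6x + 12), pattern 4+1+1; mod 53: f = (x^2 + 2x + 22)(x^2 + 24x + 16)(x^2 + 33x + 25), pattern 2+2+2; mod 59: f = (x + 9)(x + 52)(x^2 + 12x + 34)(x^2 + 51x + 14), pattern 2+2+1+1; mod 71: f = (x + 17)(x + 23)(x + 50)(x + 56)(x^2 + 2x + 31), pattern 2+1+1+1+1. No other pattern occurs in this range, so the set of observed cycle types is {3+3, 6, 4+2, 4+1+1, 2+2+2, 2+2+1+1, 2+1+1+1+1}. The candidates containing elements of all these cycle types are S_4 x C_2 (6T11) of order 48, S_6 (6T16) of order 720; the others are excluded. The observed types are precisely the cycle types that occur in S_4 x C_2 (6T11) (apart from the identity). Each of the other remaining candidates has further cycle types, and by the Chebotarev density theorem the matching factorization patterns would occur for a proportion of primes equal to their share of the group: S_6 (6T16) additionally contains elements of type 5+1, 3+2+1, 3+1+1+1 (304 of its 720 elements, about 42% of primes). None of the 17 primes tested shows any such pattern (for each of these groups the chance of that is below 10^-4), which rules them out. Hence G = S_4 x C_2 (6T11), of order 48. The Galois group S_4 x C_2 (6T11) has order 48, so the splitting field has degree 48 over Q.

48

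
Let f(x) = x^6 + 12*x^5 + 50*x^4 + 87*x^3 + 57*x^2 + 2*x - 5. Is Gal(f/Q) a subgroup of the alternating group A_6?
The polynomial is irreducible of degree 6 over Q. Its discriminant is 30991489 = 5567^2, a perfect square. A Galois group lies in the alternating group exactly when the discriminant is a square in Q, so the Galois group (PSL(2,5)) is contained in A_6.

Yes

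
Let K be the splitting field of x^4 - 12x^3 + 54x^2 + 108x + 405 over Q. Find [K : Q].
12

The degree of the splitting field over Q equals the order of the Galois group, so first determine the group. The polynomial is an irreducible quartic over Q and its discriminant is 176319369216 = 419904^2, a perfect square, so the Galois group is contained in A_4. The resolvent cubic y^3 - 54*y^2 - 2916*y + 17496 is irreducible over Q. An irreducible resolvent with square discriminant gives A_4. The Galois group A_4 (4T4) has order 12, so the splitting field has degree 12 over Q.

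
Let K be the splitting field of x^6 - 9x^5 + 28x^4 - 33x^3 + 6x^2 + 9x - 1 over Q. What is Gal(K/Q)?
S_3, S_3 acting on 6 points

The polynomial f is an irreducible sextic over Q, so G = Gal(f/Q) is one of the 16 transitive subgroups 6T1, ..., 6T16 of S_6. The discriminant of f is 810448, which is not a perfect square, so G is not contained in A_6. The transitive groups of degree 6 not contained in A_6 are: C_6 (6T1, order 6), S_3 (6T2, order 6), D_6 (6T3, order 12), C_3 x S_3 (6T5, order 18), A_4 x C_2 (6T6, order 24), S_4 (6T8, order 24), S_3 x S_3 (6T9, order 36), S_4 x C_2 (6T11, order 48), (S_3 x S_3) : C_2 (6T13, order 72), PGL(2,5) (6T14, order 120), S_6 (6T16, order 720). By Dedekind's theorem, for a prime p not dividing disc(f) the degrees of the irreducible factors of f mod p form the cycle type of an element of G. Factoring f modulo the 23 such primes p <= 97 (skipping 2, 37, which divide the discriminant), each new pattern first appears at: mod 3: f = (x^3 + x^2 + x + 2)(x^3 + 2x^2 + x + 1), pattern 3+3; mod 5: f = (x^2 + x + 1)(x^2 + 2x + 3)(x^2 + 3x + 3), pattern 2+2+2; mod 67: f = (x + 1)(x + 17)(x + 29)(x + 35)(x + 47)(x + 63), pattern 1+1+1+1+1+1. No other pattern occurs in this range, so the set of observed cycle types is {3+3, 2+2+2, 1+1+1+1+1+1}. The candidates containing elements of all these cycle types are C_6 (6T1) of order 6, S_3 (6T2) of order 6, D_6 (6T3) of order 12, C_3 x S_3 (6T5) of order 18, A_4 x C_2 (6T6) of order 24, S_4 (6T8) of order 24, S_3 x S_3 (6T9) of order 36, S_4 x C_2 (6T11) of order 48, (S_3 x S_3) : C_2 (6T13) of order 72, PGL(2,5) (6T14) of order 120, S_6 (6T16) of order 720; the others are excluded. The observed types are precisely the cycle types that occur in S_3 (6T2). Each of the other remaining candidates has further cycle types, and by the Chebotarev density theorem the matching factorization patterns would occur for a proportion of primes equal to their share of the group: C_6 (6T1) additionally contains elements of type 6 (2 of its 6 elements, about 33% of primes); D_6 (6T3) additionally contains elements of type 6, 2+2+1+1 (5 of its 12 elements, about 42% of primes); C_3 x S_3 (6T5) additionally contains elements of type 6, 3+1+1+1 (10 of its 18 elements, about 56% of primes); A_4 x C_2 (6T6) additionally contains elements of type 6, 2+2+1+1, 2+1+1+1+1 (14 of its 24 elements, about 58% of primes); S_4 (6T8) additionally contains elements of type 4+1+1, 2+2+1+1 (9 of its 24 elements, about 38% of primes); S_3 x S_3 (6T9) additionally contains elements of type 6, 3+1+1+1, 2+2+1+1 (25 of its 36 elements, about 69% of primes); S_4 x C_2 (6T11) additionally contains elements of type 6, 4+2, 4+1+1, 2+2+1+1, 2+1+1+1+1 (32 of its 48 elements, about 67% of primes); (S_3 x S_3) : C_2 (6T13) additionally contains elements of type 6, 4+2, 3+2+1, 3+1+1+1, 2+2+1+1, 2+1+1+1+1 (61 of its 72 elements, about 85% of primes); PGL(2,5) (6T14) additionally contains elements of type 6, 5+1, 4+1+1, 2+2+1+1 (89 of its 120 elements, about 74% of primes); S_6 (6T16) additionally contains elements of type 6, 5+1, 4+2, 4+1+1, 3+2+1, 3+1+1+1, 2+2+1+1, 2+1+1+1+1 (664 of its 720 elements, about 92% of primes). None of the 23 primes tested shows any such pattern (for each of these groups the chance of that is below 10^-4), which rules them out. Hence G = S_3 (6T2), of order 6.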